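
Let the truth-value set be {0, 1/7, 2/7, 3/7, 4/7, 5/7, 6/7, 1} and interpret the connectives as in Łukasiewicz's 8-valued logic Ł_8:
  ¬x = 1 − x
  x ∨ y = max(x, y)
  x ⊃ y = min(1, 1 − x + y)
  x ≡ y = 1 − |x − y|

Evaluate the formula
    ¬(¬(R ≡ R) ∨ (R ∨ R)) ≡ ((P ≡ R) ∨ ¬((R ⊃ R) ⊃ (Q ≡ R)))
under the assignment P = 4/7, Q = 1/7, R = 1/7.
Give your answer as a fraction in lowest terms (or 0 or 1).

R ≡ R = 1/7 ≡ 1/7 = 1
¬(R ≡ R) = ¬1 = 0
R ∨ R = 1/7 ∨ 1/7 = 1/7
¬(R ≡ R) ∨ (R ∨ R) = 0 ∨ 1/7 = 1/7
¬(¬(R ≡ R) ∨ (R ∨ R)) = ¬1/7 = 6/7
P ≡ R = 4/7 ≡ 1/7 = 4/7
R ⊃ R = 1/7 ⊃ 1/7 = 1
Q ≡ R = 1/7 ≡ 1/7 = 1
(R ⊃ R) ⊃ (Q ≡ R) = 1 ⊃ 1 = 1
¬((R ⊃ R) ⊃ (Q ≡ R)) = ¬1 = 0
(P ≡ R) ∨ ¬((R ⊃ R) ⊃ (Q ≡ R)) = 4/7 ∨ 0 = 4/7
¬(¬(R ≡ R) ∨ (R ∨ R)) ≡ ((P ≡ R) ∨ ¬((R ⊃ R) ⊃ (Q ≡ R))) = 6/7 ≡ 4/7 = 5/7

5/7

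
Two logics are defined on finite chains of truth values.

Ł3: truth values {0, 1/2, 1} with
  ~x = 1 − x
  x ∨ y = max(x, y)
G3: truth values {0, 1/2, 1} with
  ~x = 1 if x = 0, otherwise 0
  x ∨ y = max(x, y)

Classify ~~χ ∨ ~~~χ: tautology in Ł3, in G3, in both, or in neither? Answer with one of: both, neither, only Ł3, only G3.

In Ł3: at χ = 1/2 the value is 1/2 — not a tautology.
In G3: every assignment gives 1 — tautology.

only G3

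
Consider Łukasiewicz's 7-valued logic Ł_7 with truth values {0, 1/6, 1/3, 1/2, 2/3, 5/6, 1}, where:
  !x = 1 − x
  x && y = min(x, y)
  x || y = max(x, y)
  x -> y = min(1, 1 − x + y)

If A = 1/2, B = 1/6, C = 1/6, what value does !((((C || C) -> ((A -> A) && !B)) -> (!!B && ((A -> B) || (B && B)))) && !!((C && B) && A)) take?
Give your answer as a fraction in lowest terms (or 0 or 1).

5/6

C || C = 1/6 || 1/6 = 1/6
A -> A = 1/2 -> 1/2 = 1
!B = !1/6 = 5/6
(A -> A) && !B = 1 && 5/6 = 5/6
(C || C) -> ((A -> A) && !B) = 1/6 -> 5/6 = 1
!B = !1/6 = 5/6
!!B = !5/6 = 1/6
A -> B = 1/2 -> 1/6 = 2/3
B && B = 1/6 && 1/6 = 1/6
(A -> B) || (B && B) = 2/3 || 1/6 = 2/3
!!B && ((A -> B) || (B && B)) = 1/6 && 2/3 = 1/6
((C || C) -> ((A -> A) && !B)) -> (!!B && ((A -> B) || (B && B))) = 1 -> 1/6 = 1/6
C && B = 1/6 && 1/6 = 1/6
(C && B) && A = 1/6 && 1/2 = 1/6
!((C && B) && A) = !1/6 = 5/6
!!((C && B) && A) = !5/6 = 1/6
(((C || C) -> ((A -> A) && !B)) -> (!!B && ((A -> B) || (B && B)))) && !!((C && B) && A) = 1/6 && 1/6 = 1/6
!((((C || C) -> ((A -> A) && !B)) -> (!!B && ((A -> B) || (B && B)))) && !!((C && B) && A)) = !1/6 = 5/6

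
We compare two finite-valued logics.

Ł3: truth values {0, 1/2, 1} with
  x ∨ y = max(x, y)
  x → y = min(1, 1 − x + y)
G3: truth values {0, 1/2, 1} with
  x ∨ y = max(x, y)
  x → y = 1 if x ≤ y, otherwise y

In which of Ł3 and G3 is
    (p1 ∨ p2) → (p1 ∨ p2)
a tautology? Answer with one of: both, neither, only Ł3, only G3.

In Ł3: every assignment gives 1 — tautology.
In G3: every assignment gives 1 — tautology.

both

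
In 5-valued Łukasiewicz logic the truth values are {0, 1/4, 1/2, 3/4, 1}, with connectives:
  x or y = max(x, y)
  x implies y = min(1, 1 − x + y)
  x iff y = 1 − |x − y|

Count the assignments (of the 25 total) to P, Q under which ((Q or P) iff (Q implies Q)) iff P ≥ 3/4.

value 1: 15 assignments (counts)
value 3/4: 4 assignments (counts)
value 1/2: 3 assignments
value 1/4: 2 assignments
value 0: 1 assignment
So 19 of the 25 assignments meet the threshold.

19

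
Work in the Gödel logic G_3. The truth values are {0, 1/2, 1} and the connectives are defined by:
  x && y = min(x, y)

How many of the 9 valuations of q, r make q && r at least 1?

1

q = 0, r = 0 ↦ 0  <
q = 0, r = 1/2 ↦ 0  <
q = 0, r = 1 ↦ 0  <
q = 1/2, r = 0 ↦ 0  <
q = 1/2, r = 1/2 ↦ 1/2  <
q = 1/2, r = 1 ↦ 1/2  <
q = 1, r = 0 ↦ 0  <
q = 1, r = 1/2 ↦ 1/2  <
q = 1, r = 1 ↦ 1  ≥
So 1 of the 9 assignments meets the threshold.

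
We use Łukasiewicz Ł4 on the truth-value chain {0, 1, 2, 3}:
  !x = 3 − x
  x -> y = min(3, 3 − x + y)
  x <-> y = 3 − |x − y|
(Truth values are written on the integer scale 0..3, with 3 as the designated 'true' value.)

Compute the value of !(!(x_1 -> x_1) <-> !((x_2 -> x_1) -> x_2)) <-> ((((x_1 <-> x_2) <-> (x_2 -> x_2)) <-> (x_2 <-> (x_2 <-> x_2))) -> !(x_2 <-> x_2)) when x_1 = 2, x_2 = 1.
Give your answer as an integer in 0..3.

x_1 -> x_1 = 2 -> 2 = 3
!(x_1 -> x_1) = !3 = 0
x_2 -> x_1 = 1 -> 2 = 3
(x_2 -> x_1) -> x_2 = 3 -> 1 = 1
!((x_2 -> x_1) -> x_2) = !1 = 2
!(x_1 -> x_1) <-> !((x_2 -> x_1) -> x_2) = 0 <-> 2 = 1
!(!(x_1 -> x_1) <-> !((x_2 -> x_1) -> x_2)) = !1 = 2
x_1 <-> x_2 = 2 <-> 1 = 2
x_2 -> x_2 = 1 -> 1 = 3
(x_1 <-> x_2) <-> (x_2 -> x_2) = 2 <-> 3 = 2
x_2 <-> x_2 = 1 <-> 1 = 3
x_2 <-> (x_2 <-> x_2) = 1 <-> 3 = 1
((x_1 <-> x_2) <-> (x_2 -> x_2)) <-> (x_2 <-> (x_2 <-> x_2)) = 2 <-> 1 = 2
x_2 <-> x_2 = 1 <-> 1 = 3
!(x_2 <-> x_2) = !3 = 0
(((x_1 <-> x_2) <-> (x_2 -> x_2)) <-> (x_2 <-> (x_2 <-> x_2))) -> !(x_2 <-> x_2) = 2 -> 0 = 1
!(!(x_1 -> x_1) <-> !((x_2 -> x_1) -> x_2)) <-> ((((x_1 <-> x_2) <-> (x_2 -> x_2)) <-> (x_2 <-> (x_2 <-> x_2))) -> !(x_2 <-> x_2)) = 2 <-> 1 = 2

2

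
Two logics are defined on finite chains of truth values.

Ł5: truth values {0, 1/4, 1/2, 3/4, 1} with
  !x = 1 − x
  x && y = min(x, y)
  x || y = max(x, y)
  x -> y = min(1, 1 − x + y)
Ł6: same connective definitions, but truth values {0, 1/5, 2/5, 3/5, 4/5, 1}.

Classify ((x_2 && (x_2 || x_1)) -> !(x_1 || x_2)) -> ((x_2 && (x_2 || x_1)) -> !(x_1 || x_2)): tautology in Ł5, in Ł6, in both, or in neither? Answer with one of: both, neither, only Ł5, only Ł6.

both

In Ł5: every assignment gives 1 — tautology.
In Ł6: every assignment gives 1 — tautology.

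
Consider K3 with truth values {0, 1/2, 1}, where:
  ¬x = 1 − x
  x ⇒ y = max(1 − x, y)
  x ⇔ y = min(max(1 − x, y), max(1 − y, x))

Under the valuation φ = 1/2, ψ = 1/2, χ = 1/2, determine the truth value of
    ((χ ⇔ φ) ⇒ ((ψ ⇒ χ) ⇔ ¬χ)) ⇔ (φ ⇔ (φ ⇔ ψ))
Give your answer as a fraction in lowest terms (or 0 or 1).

χ ⇔ φ = 1/2 ⇔ 1/2 = 1/2
ψ ⇒ χ = 1/2 ⇒ 1/2 = 1/2
¬χ = ¬1/2 = 1/2
(ψ ⇒ χ) ⇔ ¬χ = 1/2 ⇔ 1/2 = 1/2
(χ ⇔ φ) ⇒ ((ψ ⇒ χ) ⇔ ¬χ) = 1/2 ⇒ 1/2 = 1/2
φ ⇔ ψ = 1/2 ⇔ 1/2 = 1/2
φ ⇔ (φ ⇔ ψ) = 1/2 ⇔ 1/2 = 1/2
((χ ⇔ φ) ⇒ ((ψ ⇒ χ) ⇔ ¬χ)) ⇔ (φ ⇔ (φ ⇔ ψ)) = 1/2 ⇔ 1/2 = 1/2

1/2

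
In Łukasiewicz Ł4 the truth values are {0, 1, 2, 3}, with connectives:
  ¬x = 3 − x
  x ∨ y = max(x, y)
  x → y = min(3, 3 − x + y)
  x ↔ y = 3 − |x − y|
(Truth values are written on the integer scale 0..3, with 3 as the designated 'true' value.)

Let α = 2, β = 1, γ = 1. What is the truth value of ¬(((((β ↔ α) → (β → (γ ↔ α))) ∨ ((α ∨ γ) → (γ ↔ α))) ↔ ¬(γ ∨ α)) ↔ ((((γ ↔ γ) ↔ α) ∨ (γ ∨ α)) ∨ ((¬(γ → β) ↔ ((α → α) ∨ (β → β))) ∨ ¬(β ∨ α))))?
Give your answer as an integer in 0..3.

1

β ↔ α = 1 ↔ 2 = 2
γ ↔ α = 1 ↔ 2 = 2
β → (γ ↔ α) = 1 → 2 = 3
(β ↔ α) → (β → (γ ↔ α)) = 2 → 3 = 3
α ∨ γ = 2 ∨ 1 = 2
γ ↔ α = 1 ↔ 2 = 2
(α ∨ γ) → (γ ↔ α) = 2 → 2 = 3
((β ↔ α) → (β → (γ ↔ α))) ∨ ((α ∨ γ) → (γ ↔ α)) = 3 ∨ 3 = 3
γ ∨ α = 1 ∨ 2 = 2
¬(γ ∨ α) = ¬2 = 1
(((β ↔ α) → (β → (γ ↔ α))) ∨ ((α ∨ γ) → (γ ↔ α))) ↔ ¬(γ ∨ α) = 3 ↔ 1 = 1
γ ↔ γ = 1 ↔ 1 = 3
(γ ↔ γ) ↔ α = 3 ↔ 2 = 2
γ ∨ α = 1 ∨ 2 = 2
((γ ↔ γ) ↔ α) ∨ (γ ∨ α) = 2 ∨ 2 = 2
γ → β = 1 → 1 = 3
¬(γ → β) = ¬3 = 0
α → α = 2 → 2 = 3
β → β = 1 → 1 = 3
(α → α) ∨ (β → β) = 3 ∨ 3 = 3
¬(γ → β) ↔ ((α → α) ∨ (β → β)) = 0 ↔ 3 = 0
β ∨ α = 1 ∨ 2 = 2
¬(β ∨ α) = ¬2 = 1
(¬(γ → β) ↔ ((α → α) ∨ (β → β))) ∨ ¬(β ∨ α) = 0 ∨ 1 = 1
(((γ ↔ γ) ↔ α) ∨ (γ ∨ α)) ∨ ((¬(γ → β) ↔ ((α → α) ∨ (β → β))) ∨ ¬(β ∨ α)) = 2 ∨ 1 = 2
((((β ↔ α) → (β → (γ ↔ α))) ∨ ((α ∨ γ) → (γ ↔ α))) ↔ ¬(γ ∨ α)) ↔ ((((γ ↔ γ) ↔ α) ∨ (γ ∨ α)) ∨ ((¬(γ → β) ↔ ((α → α) ∨ (β → β))) ∨ ¬(β ∨ α))) = 1 ↔ 2 = 2
¬(((((β ↔ α) → (β → (γ ↔ α))) ∨ ((α ∨ γ) → (γ ↔ α))) ↔ ¬(γ ∨ α)) ↔ ((((γ ↔ γ) ↔ α) ∨ (γ ∨ α)) ∨ ((¬(γ → β) ↔ ((α → α) ∨ (β → β))) ∨ ¬(β ∨ α)))) = ¬2 = 1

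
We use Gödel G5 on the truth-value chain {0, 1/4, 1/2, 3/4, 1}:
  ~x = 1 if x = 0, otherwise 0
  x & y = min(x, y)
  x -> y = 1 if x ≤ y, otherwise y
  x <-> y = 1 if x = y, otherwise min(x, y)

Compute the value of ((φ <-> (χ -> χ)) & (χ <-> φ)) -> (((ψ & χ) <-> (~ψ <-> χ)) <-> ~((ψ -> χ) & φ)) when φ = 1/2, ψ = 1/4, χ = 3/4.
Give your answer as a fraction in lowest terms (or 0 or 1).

χ -> χ = 3/4 -> 3/4 = 1
φ <-> (χ -> χ) = 1/2 <-> 1 = 1/2
χ <-> φ = 3/4 <-> 1/2 = 1/2
(φ <-> (χ -> χ)) & (χ <-> φ) = 1/2 & 1/2 = 1/2
ψ & χ = 1/4 & 3/4 = 1/4
~ψ = ~1/4 = 0
~ψ <-> χ = 0 <-> 3/4 = 0
(ψ & χ) <-> (~ψ <-> χ) = 1/4 <-> 0 = 0
ψ -> χ = 1/4 -> 3/4 = 1
(ψ -> χ) & φ = 1 & 1/2 = 1/2
~((ψ -> χ) & φ) = ~1/2 = 0
((ψ & χ) <-> (~ψ <-> χ)) <-> ~((ψ -> χ) & φ) = 0 <-> 0 = 1
((φ <-> (χ -> χ)) & (χ <-> φ)) -> (((ψ & χ) <-> (~ψ <-> χ)) <-> ~((ψ -> χ) & φ)) = 1/2 -> 1 = 1

1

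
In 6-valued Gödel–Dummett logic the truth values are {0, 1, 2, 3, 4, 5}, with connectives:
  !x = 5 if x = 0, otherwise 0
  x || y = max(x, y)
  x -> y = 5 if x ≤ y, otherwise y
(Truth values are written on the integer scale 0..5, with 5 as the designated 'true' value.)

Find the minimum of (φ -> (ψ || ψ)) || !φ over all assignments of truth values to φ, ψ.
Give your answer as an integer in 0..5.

Take φ = 1, ψ = 0:
ψ || ψ = 0 || 0 = 0
φ -> (ψ || ψ) = 1 -> 0 = 0
!φ = !1 = 0
(φ -> (ψ || ψ)) || !φ = 0 || 0 = 0
No assignment yields a value below 0, so this is the minimum.

0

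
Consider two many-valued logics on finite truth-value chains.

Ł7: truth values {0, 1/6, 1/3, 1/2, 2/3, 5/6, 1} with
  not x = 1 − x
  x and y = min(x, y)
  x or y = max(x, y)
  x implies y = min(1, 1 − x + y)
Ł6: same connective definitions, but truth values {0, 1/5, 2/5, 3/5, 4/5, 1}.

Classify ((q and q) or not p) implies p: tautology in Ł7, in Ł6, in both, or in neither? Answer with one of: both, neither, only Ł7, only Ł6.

neither

In Ł7: at p = 0, q = 0 the value is 0 — not a tautology.
In Ł6: at p = 0, q = 0 the value is 0 — not a tautology.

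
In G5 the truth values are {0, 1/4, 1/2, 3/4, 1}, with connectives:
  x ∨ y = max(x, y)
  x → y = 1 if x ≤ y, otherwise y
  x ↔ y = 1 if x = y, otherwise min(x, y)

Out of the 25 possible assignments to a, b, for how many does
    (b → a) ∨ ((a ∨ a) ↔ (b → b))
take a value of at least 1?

15

value 1: 15 assignments (counts)
value 3/4: 1 assignment
value 1/2: 2 assignments
value 1/4: 3 assignments
value 0: 4 assignments
So 15 of the 25 assignments meet the threshold.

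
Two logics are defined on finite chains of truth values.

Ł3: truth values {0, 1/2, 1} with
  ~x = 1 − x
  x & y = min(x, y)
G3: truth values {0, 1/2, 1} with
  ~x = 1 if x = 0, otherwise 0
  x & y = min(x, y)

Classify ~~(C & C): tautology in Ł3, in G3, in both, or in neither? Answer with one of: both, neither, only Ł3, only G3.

In Ł3: at C = 0 the value is 0 — not a tautology.
In G3: at C = 0 the value is 0 — not a tautology.

neither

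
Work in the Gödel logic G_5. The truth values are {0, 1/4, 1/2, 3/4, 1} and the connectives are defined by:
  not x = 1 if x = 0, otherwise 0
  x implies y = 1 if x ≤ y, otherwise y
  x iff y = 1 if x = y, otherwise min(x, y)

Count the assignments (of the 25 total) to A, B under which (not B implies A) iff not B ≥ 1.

1

value 1: 1 assignment (counts)
value 3/4: 1 assignment
value 1/2: 1 assignment
value 1/4: 1 assignment
value 0: 21 assignments
So 1 of the 25 assignments meets the threshold.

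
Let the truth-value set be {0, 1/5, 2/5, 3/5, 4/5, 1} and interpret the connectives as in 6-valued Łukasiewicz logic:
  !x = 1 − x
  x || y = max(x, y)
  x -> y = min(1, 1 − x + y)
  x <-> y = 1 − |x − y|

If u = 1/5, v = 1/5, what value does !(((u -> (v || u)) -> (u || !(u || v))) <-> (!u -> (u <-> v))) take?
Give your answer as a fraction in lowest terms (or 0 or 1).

v || u = 1/5 || 1/5 = 1/5
u -> (v || u) = 1/5 -> 1/5 = 1
u || v = 1/5 || 1/5 = 1/5
!(u || v) = !1/5 = 4/5
u || !(u || v) = 1/5 || 4/5 = 4/5
(u -> (v || u)) -> (u || !(u || v)) = 1 -> 4/5 = 4/5
!u = !1/5 = 4/5
u <-> v = 1/5 <-> 1/5 = 1
!u -> (u <-> v) = 4/5 -> 1 = 1
((u -> (v || u)) -> (u || !(u || v))) <-> (!u -> (u <-> v)) = 4/5 <-> 1 = 4/5
!(((u -> (v || u)) -> (u || !(u || v))) <-> (!u -> (u <-> v))) = !4/5 = 1/5

1/5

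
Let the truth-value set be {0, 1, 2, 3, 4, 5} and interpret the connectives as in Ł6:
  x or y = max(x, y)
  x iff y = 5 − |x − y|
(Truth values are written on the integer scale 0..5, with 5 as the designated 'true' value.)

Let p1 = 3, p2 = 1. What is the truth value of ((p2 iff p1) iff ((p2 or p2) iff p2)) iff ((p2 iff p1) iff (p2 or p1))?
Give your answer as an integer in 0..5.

3

p2 iff p1 = 1 iff 3 = 3
p2 or p2 = 1 or 1 = 1
(p2 or p2) iff p2 = 1 iff 1 = 5
(p2 iff p1) iff ((p2 or p2) iff p2) = 3 iff 5 = 3
p2 iff p1 = 1 iff 3 = 3
p2 or p1 = 1 or 3 = 3
(p2 iff p1) iff (p2 or p1) = 3 iff 3 = 5
((p2 iff p1) iff ((p2 or p2) iff p2)) iff ((p2 iff p1) iff (p2 or p1)) = 3 iff 5 = 3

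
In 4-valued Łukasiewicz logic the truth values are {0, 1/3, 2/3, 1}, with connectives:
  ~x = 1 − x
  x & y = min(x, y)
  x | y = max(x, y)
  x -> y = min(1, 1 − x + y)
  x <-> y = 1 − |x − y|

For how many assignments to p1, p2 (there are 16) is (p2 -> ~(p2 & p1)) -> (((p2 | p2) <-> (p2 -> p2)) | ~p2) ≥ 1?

p1 = 0, p2 = 0 ↦ 1  ≥
p1 = 0, p2 = 1/3 ↦ 2/3  <
p1 = 0, p2 = 2/3 ↦ 2/3  <
p1 = 0, p2 = 1 ↦ 1  ≥
p1 = 1/3, p2 = 0 ↦ 1  ≥
p1 = 1/3, p2 = 1/3 ↦ 2/3  <
p1 = 1/3, p2 = 2/3 ↦ 2/3  <
p1 = 1/3, p2 = 1 ↦ 1  ≥
p1 = 2/3, p2 = 0 ↦ 1  ≥
p1 = 2/3, p2 = 1/3 ↦ 2/3  <
p1 = 2/3, p2 = 2/3 ↦ 1  ≥
p1 = 2/3, p2 = 1 ↦ 1  ≥
p1 = 1, p2 = 0 ↦ 1  ≥
p1 = 1, p2 = 1/3 ↦ 2/3  <
p1 = 1, p2 = 2/3 ↦ 1  ≥
p1 = 1, p2 = 1 ↦ 1  ≥
So 10 of the 16 assignments meet the threshold.

10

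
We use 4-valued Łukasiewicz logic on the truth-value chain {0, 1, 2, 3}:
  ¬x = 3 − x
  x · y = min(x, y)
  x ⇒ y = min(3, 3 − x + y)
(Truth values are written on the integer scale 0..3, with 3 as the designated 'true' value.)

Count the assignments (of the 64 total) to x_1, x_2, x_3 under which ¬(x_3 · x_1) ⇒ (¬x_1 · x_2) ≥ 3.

value 3: 20 assignments (counts)
value 2: 18 assignments
value 1: 16 assignments
value 0: 10 assignments
So 20 of the 64 assignments meet the threshold.

20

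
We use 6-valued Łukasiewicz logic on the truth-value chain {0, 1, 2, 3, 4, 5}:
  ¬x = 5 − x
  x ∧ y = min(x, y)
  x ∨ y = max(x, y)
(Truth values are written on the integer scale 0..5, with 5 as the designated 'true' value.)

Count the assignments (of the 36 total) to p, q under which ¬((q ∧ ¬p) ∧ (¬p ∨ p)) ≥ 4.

value 5: 11 assignments (counts)
value 4: 9 assignments (counts)
value 3: 7 assignments
value 2: 5 assignments
value 1: 3 assignments
value 0: 1 assignment
So 20 of the 36 assignments meet the threshold.

20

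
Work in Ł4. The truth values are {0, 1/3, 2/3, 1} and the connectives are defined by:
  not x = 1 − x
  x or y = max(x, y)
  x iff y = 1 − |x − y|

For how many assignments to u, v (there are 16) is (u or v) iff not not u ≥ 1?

10

u = 0, v = 0 ↦ 1  ≥
u = 0, v = 1/3 ↦ 2/3  <
u = 0, v = 2/3 ↦ 1/3  <
u = 0, v = 1 ↦ 0  <
u = 1/3, v = 0 ↦ 1  ≥
u = 1/3, v = 1/3 ↦ 1  ≥
u = 1/3, v = 2/3 ↦ 2/3  <
u = 1/3, v = 1 ↦ 1/3  <
u = 2/3, v = 0 ↦ 1  ≥
u = 2/3, v = 1/3 ↦ 1  ≥
u = 2/3, v = 2/3 ↦ 1  ≥
u = 2/3, v = 1 ↦ 2/3  <
u = 1, v = 0 ↦ 1  ≥
u = 1, v = 1/3 ↦ 1  ≥
u = 1, v = 2/3 ↦ 1  ≥
u = 1, v = 1 ↦ 1  ≥
So 10 of the 16 assignments meet the threshold.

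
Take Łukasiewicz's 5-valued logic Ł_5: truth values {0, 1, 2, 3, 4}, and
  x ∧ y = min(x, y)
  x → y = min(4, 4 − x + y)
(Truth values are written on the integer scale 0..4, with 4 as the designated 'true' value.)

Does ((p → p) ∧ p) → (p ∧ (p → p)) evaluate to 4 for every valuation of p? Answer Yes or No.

p = 0 ↦ 4
p = 1 ↦ 4
p = 2 ↦ 4
p = 3 ↦ 4
p = 4 ↦ 4
Every assignment gives a value ≥ 4.

Yes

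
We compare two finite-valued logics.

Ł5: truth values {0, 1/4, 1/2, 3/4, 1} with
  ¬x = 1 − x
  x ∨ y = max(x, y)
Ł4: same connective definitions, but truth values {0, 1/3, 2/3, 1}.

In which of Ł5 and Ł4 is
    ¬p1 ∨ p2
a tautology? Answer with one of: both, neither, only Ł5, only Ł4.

neither

In Ł5: at p1 = 1/4, p2 = 0 the value is 3/4 — not a tautology.
In Ł4: at p1 = 1/3, p2 = 0 the value is 2/3 — not a tautology.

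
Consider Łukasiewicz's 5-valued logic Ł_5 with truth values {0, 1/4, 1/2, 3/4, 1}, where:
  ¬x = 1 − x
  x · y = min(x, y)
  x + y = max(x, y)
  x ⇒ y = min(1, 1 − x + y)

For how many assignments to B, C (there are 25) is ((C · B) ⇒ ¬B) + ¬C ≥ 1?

18

value 1: 18 assignments (counts)
value 3/4: 2 assignments
value 1/2: 3 assignments
value 1/4: 1 assignment
value 0: 1 assignment
So 18 of the 25 assignments meet the threshold.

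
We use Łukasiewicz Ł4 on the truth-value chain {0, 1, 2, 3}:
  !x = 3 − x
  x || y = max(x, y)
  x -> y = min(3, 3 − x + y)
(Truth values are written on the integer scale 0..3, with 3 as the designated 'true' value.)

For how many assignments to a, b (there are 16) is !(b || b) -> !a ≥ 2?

13

a = 0, b = 0 ↦ 3  ≥
a = 0, b = 1 ↦ 3  ≥
a = 0, b = 2 ↦ 3  ≥
a = 0, b = 3 ↦ 3  ≥
a = 1, b = 0 ↦ 2  ≥
a = 1, b = 1 ↦ 3  ≥
a = 1, b = 2 ↦ 3  ≥
a = 1, b = 3 ↦ 3  ≥
a = 2, b = 0 ↦ 1  <
a = 2, b = 1 ↦ 2  ≥
a = 2, b = 2 ↦ 3  ≥
a = 2, b = 3 ↦ 3  ≥
a = 3, b = 0 ↦ 0  <
a = 3, b = 1 ↦ 1  <
a = 3, b = 2 ↦ 2  ≥
a = 3, b = 3 ↦ 3  ≥
So 13 of the 16 assignments meet the threshold.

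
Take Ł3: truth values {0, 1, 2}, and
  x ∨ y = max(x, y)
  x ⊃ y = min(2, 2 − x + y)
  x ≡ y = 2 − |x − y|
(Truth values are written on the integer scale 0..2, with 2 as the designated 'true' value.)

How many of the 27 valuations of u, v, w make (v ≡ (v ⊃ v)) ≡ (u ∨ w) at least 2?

value 2: 9 assignments (counts)
value 1: 12 assignments
value 0: 6 assignments
So 9 of the 27 assignments meet the threshold.

9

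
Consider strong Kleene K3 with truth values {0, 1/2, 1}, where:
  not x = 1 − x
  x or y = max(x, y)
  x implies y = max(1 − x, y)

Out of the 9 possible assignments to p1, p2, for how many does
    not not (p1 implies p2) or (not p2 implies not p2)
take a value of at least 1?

p1 = 0, p2 = 0 ↦ 1  ≥
p1 = 0, p2 = 1/2 ↦ 1  ≥
p1 = 0, p2 = 1 ↦ 1  ≥
p1 = 1/2, p2 = 0 ↦ 1  ≥
p1 = 1/2, p2 = 1/2 ↦ 1/2  <
p1 = 1/2, p2 = 1 ↦ 1  ≥
p1 = 1, p2 = 0 ↦ 1  ≥
p1 = 1, p2 = 1/2 ↦ 1/2  <
p1 = 1, p2 = 1 ↦ 1  ≥
So 7 of the 9 assignments meet the threshold.

7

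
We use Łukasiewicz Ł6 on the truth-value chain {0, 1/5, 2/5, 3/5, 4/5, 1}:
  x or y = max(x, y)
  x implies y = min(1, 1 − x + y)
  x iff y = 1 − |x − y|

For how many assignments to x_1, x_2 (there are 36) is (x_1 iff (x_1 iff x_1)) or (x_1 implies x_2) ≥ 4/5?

33

value 1: 26 assignments (counts)
value 4/5: 7 assignments (counts)
value 3/5: 3 assignments
So 33 of the 36 assignments meet the threshold.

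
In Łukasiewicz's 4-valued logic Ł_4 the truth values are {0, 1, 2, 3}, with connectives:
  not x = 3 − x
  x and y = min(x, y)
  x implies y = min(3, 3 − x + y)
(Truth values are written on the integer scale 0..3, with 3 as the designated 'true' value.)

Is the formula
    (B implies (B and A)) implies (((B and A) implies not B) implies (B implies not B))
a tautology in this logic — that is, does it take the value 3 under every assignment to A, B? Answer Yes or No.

Yes

A = 0, B = 0 ↦ 3
A = 0, B = 1 ↦ 3
A = 0, B = 2 ↦ 3
A = 0, B = 3 ↦ 3
A = 1, B = 0 ↦ 3
A = 1, B = 1 ↦ 3
A = 1, B = 2 ↦ 3
A = 1, B = 3 ↦ 3
A = 2, B = 0 ↦ 3
A = 2, B = 1 ↦ 3
A = 2, B = 2 ↦ 3
A = 2, B = 3 ↦ 3
A = 3, B = 0 ↦ 3
A = 3, B = 1 ↦ 3
A = 3, B = 2 ↦ 3
A = 3, B = 3 ↦ 3
Every assignment gives a value ≥ 3.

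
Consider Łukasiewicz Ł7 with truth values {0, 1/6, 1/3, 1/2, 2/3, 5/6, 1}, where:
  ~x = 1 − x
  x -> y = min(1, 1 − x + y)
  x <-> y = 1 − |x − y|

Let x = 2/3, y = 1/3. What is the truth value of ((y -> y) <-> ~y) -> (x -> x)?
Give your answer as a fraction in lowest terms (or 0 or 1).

1

y -> y = 1/3 -> 1/3 = 1
~y = ~1/3 = 2/3
(y -> y) <-> ~y = 1 <-> 2/3 = 2/3
x -> x = 2/3 -> 2/3 = 1
((y -> y) <-> ~y) -> (x -> x) = 2/3 -> 1 = 1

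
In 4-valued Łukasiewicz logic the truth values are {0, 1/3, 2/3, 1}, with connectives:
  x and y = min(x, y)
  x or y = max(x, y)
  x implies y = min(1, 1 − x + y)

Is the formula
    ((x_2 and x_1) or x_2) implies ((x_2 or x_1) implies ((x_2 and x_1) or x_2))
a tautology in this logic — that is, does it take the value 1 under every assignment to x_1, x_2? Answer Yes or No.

Yes

x_1 = 0, x_2 = 0 ↦ 1
x_1 = 0, x_2 = 1/3 ↦ 1
x_1 = 0, x_2 = 2/3 ↦ 1
x_1 = 0, x_2 = 1 ↦ 1
x_1 = 1/3, x_2 = 0 ↦ 1
x_1 = 1/3, x_2 = 1/3 ↦ 1
x_1 = 1/3, x_2 = 2/3 ↦ 1
x_1 = 1/3, x_2 = 1 ↦ 1
x_1 = 2/3, x_2 = 0 ↦ 1
x_1 = 2/3, x_2 = 1/3 ↦ 1
x_1 = 2/3, x_2 = 2/3 ↦ 1
x_1 = 2/3, x_2 = 1 ↦ 1
x_1 = 1, x_2 = 0 ↦ 1
x_1 = 1, x_2 = 1/3 ↦ 1
x_1 = 1, x_2 = 2/3 ↦ 1
x_1 = 1, x_2 = 1 ↦ 1
Every assignment gives a value ≥ 1.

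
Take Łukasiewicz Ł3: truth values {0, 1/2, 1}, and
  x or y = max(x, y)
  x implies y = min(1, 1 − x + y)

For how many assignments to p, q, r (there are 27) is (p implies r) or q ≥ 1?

value 1: 21 assignments (counts)
value 1/2: 5 assignments
value 0: 1 assignment
So 21 of the 27 assignments meet the threshold.

21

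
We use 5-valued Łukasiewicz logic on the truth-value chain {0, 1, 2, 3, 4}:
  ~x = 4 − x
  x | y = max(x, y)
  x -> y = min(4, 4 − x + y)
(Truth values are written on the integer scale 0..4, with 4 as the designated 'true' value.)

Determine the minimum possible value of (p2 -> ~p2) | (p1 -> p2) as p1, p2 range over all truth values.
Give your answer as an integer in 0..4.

Take p1 = 4, p2 = 3:
~p2 = ~3 = 1
p2 -> ~p2 = 3 -> 1 = 2
p1 -> p2 = 4 -> 3 = 3
(p2 -> ~p2) | (p1 -> p2) = 2 | 3 = 3
No assignment yields a value below 3, so this is the minimum.

3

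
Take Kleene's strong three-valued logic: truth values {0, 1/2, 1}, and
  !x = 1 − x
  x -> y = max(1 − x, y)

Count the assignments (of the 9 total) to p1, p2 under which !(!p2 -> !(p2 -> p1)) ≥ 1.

3

p1 = 0, p2 = 0 ↦ 1  ≥
p1 = 0, p2 = 1/2 ↦ 1/2  <
p1 = 0, p2 = 1 ↦ 0  <
p1 = 1/2, p2 = 0 ↦ 1  ≥
p1 = 1/2, p2 = 1/2 ↦ 1/2  <
p1 = 1/2, p2 = 1 ↦ 0  <
p1 = 1, p2 = 0 ↦ 1  ≥
p1 = 1, p2 = 1/2 ↦ 1/2  <
p1 = 1, p2 = 1 ↦ 0  <
So 3 of the 9 assignments meet the threshold.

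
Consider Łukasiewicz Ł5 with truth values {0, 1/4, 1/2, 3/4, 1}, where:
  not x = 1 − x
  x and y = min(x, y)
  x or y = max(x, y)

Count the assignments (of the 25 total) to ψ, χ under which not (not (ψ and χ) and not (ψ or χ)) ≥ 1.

9

value 1: 9 assignments (counts)
value 3/4: 7 assignments
value 1/2: 5 assignments
value 1/4: 3 assignments
value 0: 1 assignment
So 9 of the 25 assignments meet the threshold.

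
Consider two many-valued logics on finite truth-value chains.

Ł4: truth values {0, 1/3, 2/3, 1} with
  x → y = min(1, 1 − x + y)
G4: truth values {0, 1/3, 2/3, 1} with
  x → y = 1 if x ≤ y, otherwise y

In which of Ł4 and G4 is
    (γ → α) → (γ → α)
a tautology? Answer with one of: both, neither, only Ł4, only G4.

both

In Ł4: every assignment gives 1 — tautology.
In G4: every assignment gives 1 — tautology.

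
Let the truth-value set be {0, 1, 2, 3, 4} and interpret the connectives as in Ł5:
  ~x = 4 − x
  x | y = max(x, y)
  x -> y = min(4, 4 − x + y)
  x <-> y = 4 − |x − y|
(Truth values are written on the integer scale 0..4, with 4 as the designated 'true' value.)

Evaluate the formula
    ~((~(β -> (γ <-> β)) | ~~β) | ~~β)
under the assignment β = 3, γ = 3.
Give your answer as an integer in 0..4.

γ <-> β = 3 <-> 3 = 4
β -> (γ <-> β) = 3 -> 4 = 4
~(β -> (γ <-> β)) = ~4 = 0
~β = ~3 = 1
~~β = ~1 = 3
~(β -> (γ <-> β)) | ~~β = 0 | 3 = 3
~β = ~3 = 1
~~β = ~1 = 3
(~(β -> (γ <-> β)) | ~~β) | ~~β = 3 | 3 = 3
~((~(β -> (γ <-> β)) | ~~β) | ~~β) = ~3 = 1

1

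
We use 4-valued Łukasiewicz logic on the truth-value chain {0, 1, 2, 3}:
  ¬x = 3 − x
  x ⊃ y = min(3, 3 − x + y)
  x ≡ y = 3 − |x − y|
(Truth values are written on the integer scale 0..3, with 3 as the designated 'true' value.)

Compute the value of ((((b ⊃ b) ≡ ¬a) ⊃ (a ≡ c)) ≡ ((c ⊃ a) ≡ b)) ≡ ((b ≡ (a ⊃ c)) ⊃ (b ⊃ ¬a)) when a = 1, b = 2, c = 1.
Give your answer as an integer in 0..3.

b ⊃ b = 2 ⊃ 2 = 3
¬a = ¬1 = 2
(b ⊃ b) ≡ ¬a = 3 ≡ 2 = 2
a ≡ c = 1 ≡ 1 = 3
((b ⊃ b) ≡ ¬a) ⊃ (a ≡ c) = 2 ⊃ 3 = 3
c ⊃ a = 1 ⊃ 1 = 3
(c ⊃ a) ≡ b = 3 ≡ 2 = 2
(((b ⊃ b) ≡ ¬a) ⊃ (a ≡ c)) ≡ ((c ⊃ a) ≡ b) = 3 ≡ 2 = 2
a ⊃ c = 1 ⊃ 1 = 3
b ≡ (a ⊃ c) = 2 ≡ 3 = 2
¬a = ¬1 = 2
b ⊃ ¬a = 2 ⊃ 2 = 3
(b ≡ (a ⊃ c)) ⊃ (b ⊃ ¬a) = 2 ⊃ 3 = 3
((((b ⊃ b) ≡ ¬a) ⊃ (a ≡ c)) ≡ ((c ⊃ a) ≡ b)) ≡ ((b ≡ (a ⊃ c)) ⊃ (b ⊃ ¬a)) = 2 ≡ 3 = 2

2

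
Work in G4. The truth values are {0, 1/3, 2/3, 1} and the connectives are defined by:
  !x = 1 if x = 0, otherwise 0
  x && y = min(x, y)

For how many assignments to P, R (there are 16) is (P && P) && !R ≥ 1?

1

P = 0, R = 0 ↦ 0  <
P = 0, R = 1/3 ↦ 0  <
P = 0, R = 2/3 ↦ 0  <
P = 0, R = 1 ↦ 0  <
P = 1/3, R = 0 ↦ 1/3  <
P = 1/3, R = 1/3 ↦ 0  <
P = 1/3, R = 2/3 ↦ 0  <
P = 1/3, R = 1 ↦ 0  <
P = 2/3, R = 0 ↦ 2/3  <
P = 2/3, R = 1/3 ↦ 0  <
P = 2/3, R = 2/3 ↦ 0  <
P = 2/3, R = 1 ↦ 0  <
P = 1, R = 0 ↦ 1  ≥
P = 1, R = 1/3 ↦ 0  <
P = 1, R = 2/3 ↦ 0  <
P = 1, R = 1 ↦ 0  <
So 1 of the 16 assignments meets the threshold.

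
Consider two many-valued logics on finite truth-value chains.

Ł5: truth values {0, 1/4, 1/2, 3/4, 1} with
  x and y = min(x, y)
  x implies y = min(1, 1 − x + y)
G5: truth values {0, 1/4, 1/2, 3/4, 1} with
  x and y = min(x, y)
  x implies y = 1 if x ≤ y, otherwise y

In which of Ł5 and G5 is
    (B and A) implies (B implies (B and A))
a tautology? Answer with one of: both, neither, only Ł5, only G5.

In Ł5: every assignment gives 1 — tautology.
In G5: every assignment gives 1 — tautology.

both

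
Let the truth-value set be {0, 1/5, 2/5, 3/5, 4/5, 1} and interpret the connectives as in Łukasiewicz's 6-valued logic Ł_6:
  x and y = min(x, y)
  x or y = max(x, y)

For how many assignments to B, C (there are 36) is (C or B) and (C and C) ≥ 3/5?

value 1: 6 assignments (counts)
value 4/5: 6 assignments (counts)
value 3/5: 6 assignments (counts)
value 2/5: 6 assignments
value 1/5: 6 assignments
value 0: 6 assignments
So 18 of the 36 assignments meet the threshold.

18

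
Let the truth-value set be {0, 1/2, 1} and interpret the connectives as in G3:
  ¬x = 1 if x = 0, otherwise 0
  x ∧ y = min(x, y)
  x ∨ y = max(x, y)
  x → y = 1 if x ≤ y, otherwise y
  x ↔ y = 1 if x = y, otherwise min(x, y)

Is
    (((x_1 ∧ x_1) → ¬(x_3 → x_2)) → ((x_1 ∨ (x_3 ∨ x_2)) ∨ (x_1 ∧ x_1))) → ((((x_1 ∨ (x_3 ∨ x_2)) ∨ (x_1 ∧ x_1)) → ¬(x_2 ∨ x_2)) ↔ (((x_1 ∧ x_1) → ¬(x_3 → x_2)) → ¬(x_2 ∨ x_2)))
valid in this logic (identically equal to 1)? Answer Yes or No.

Counterexample: take x_1 = 1/2, x_2 = 1/2, x_3 = 0.
x_1 ∧ x_1 = 1/2 ∧ 1/2 = 1/2
x_3 → x_2 = 0 → 1/2 = 1
¬(x_3 → x_2) = ¬1 = 0
(x_1 ∧ x_1) → ¬(x_3 → x_2) = 1/2 → 0 = 0
x_3 ∨ x_2 = 0 ∨ 1/2 = 1/2
x_1 ∨ (x_3 ∨ x_2) = 1/2 ∨ 1/2 = 1/2
x_1 ∧ x_1 = 1/2 ∧ 1/2 = 1/2
(x_1 ∨ (x_3 ∨ x_2)) ∨ (x_1 ∧ x_1) = 1/2 ∨ 1/2 = 1/2
((x_1 ∧ x_1) → ¬(x_3 → x_2)) → ((x_1 ∨ (x_3 ∨ x_2)) ∨ (x_1 ∧ x_1)) = 0 → 1/2 = 1
x_3 ∨ x_2 = 0 ∨ 1/2 = 1/2
x_1 ∨ (x_3 ∨ x_2) = 1/2 ∨ 1/2 = 1/2
x_1 ∧ x_1 = 1/2 ∧ 1/2 = 1/2
(x_1 ∨ (x_3 ∨ x_2)) ∨ (x_1 ∧ x_1) = 1/2 ∨ 1/2 = 1/2
x_2 ∨ x_2 = 1/2 ∨ 1/2 = 1/2
¬(x_2 ∨ x_2) = ¬1/2 = 0
((x_1 ∨ (x_3 ∨ x_2)) ∨ (x_1 ∧ x_1)) → ¬(x_2 ∨ x_2) = 1/2 → 0 = 0
x_1 ∧ x_1 = 1/2 ∧ 1/2 = 1/2
x_3 → x_2 = 0 → 1/2 = 1
¬(x_3 → x_2) = ¬1 = 0
(x_1 ∧ x_1) → ¬(x_3 → x_2) = 1/2 → 0 = 0
((x_1 ∧ x_1) → ¬(x_3 → x_2)) → ¬(x_2 ∨ x_2) = 0 → 0 = 1
(((x_1 ∨ (x_3 ∨ x_2)) ∨ (x_1 ∧ x_1)) → ¬(x_2 ∨ x_2)) ↔ (((x_1 ∧ x_1) → ¬(x_3 → x_2)) → ¬(x_2 ∨ x_2)) = 0 ↔ 1 = 0
(((x_1 ∧ x_1) → ¬(x_3 → x_2)) → ((x_1 ∨ (x_3 ∨ x_2)) ∨ (x_1 ∧ x_1))) → ((((x_1 ∨ (x_3 ∨ x_2)) ∨ (x_1 ∧ x_1)) → ¬(x_2 ∨ x_2)) ↔ (((x_1 ∧ x_1) → ¬(x_3 → x_2)) → ¬(x_2 ∨ x_2))) = 1 → 0 = 0
This gives 0 ≠ 1.

No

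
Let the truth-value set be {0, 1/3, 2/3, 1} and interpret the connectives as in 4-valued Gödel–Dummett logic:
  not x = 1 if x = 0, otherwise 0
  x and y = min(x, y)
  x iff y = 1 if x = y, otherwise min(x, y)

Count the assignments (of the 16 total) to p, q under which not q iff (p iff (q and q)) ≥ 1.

4

p = 0, q = 0 ↦ 1  ≥
p = 0, q = 1/3 ↦ 1  ≥
p = 0, q = 2/3 ↦ 1  ≥
p = 0, q = 1 ↦ 1  ≥
p = 1/3, q = 0 ↦ 0  <
p = 1/3, q = 1/3 ↦ 0  <
p = 1/3, q = 2/3 ↦ 0  <
p = 1/3, q = 1 ↦ 0  <
p = 2/3, q = 0 ↦ 0  <
p = 2/3, q = 1/3 ↦ 0  <
p = 2/3, q = 2/3 ↦ 0  <
p = 2/3, q = 1 ↦ 0  <
p = 1, q = 0 ↦ 0  <
p = 1, q = 1/3 ↦ 0  <
p = 1, q = 2/3 ↦ 0  <
p = 1, q = 1 ↦ 0  <
So 4 of the 16 assignments meet the threshold.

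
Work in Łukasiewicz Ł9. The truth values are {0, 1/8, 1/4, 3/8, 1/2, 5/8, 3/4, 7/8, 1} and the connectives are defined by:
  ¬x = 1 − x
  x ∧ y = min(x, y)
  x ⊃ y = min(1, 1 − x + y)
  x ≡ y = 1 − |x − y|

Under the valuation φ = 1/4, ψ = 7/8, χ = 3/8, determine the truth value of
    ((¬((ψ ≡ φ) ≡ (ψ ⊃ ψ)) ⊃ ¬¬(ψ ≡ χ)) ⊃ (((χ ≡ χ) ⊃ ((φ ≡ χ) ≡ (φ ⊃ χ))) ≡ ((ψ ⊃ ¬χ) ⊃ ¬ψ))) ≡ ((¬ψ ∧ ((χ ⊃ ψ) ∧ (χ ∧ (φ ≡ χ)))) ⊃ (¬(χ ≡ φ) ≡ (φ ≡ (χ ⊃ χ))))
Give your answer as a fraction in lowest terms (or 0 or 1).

5/8

ψ ≡ φ = 7/8 ≡ 1/4 = 3/8
ψ ⊃ ψ = 7/8 ⊃ 7/8 = 1
(ψ ≡ φ) ≡ (ψ ⊃ ψ) = 3/8 ≡ 1 = 3/8
¬((ψ ≡ φ) ≡ (ψ ⊃ ψ)) = ¬3/8 = 5/8
ψ ≡ χ = 7/8 ≡ 3/8 = 1/2
¬(ψ ≡ χ) = ¬1/2 = 1/2
¬¬(ψ ≡ χ) = ¬1/2 = 1/2
¬((ψ ≡ φ) ≡ (ψ ⊃ ψ)) ⊃ ¬¬(ψ ≡ χ) = 5/8 ⊃ 1/2 = 7/8
χ ≡ χ = 3/8 ≡ 3/8 = 1
φ ≡ χ = 1/4 ≡ 3/8 = 7/8
φ ⊃ χ = 1/4 ⊃ 3/8 = 1
(φ ≡ χ) ≡ (φ ⊃ χ) = 7/8 ≡ 1 = 7/8
(χ ≡ χ) ⊃ ((φ ≡ χ) ≡ (φ ⊃ χ)) = 1 ⊃ 7/8 = 7/8
¬χ = ¬3/8 = 5/8
ψ ⊃ ¬χ = 7/8 ⊃ 5/8 = 3/4
¬ψ = ¬7/8 = 1/8
(ψ ⊃ ¬χ) ⊃ ¬ψ = 3/4 ⊃ 1/8 = 3/8
((χ ≡ χ) ⊃ ((φ ≡ χ) ≡ (φ ⊃ χ))) ≡ ((ψ ⊃ ¬χ) ⊃ ¬ψ) = 7/8 ≡ 3/8 = 1/2
(¬((ψ ≡ φ) ≡ (ψ ⊃ ψ)) ⊃ ¬¬(ψ ≡ χ)) ⊃ (((χ ≡ χ) ⊃ ((φ ≡ χ) ≡ (φ ⊃ χ))) ≡ ((ψ ⊃ ¬χ) ⊃ ¬ψ)) = 7/8 ⊃ 1/2 = 5/8
¬ψ = ¬7/8 = 1/8
χ ⊃ ψ = 3/8 ⊃ 7/8 = 1
φ ≡ χ = 1/4 ≡ 3/8 = 7/8
χ ∧ (φ ≡ χ) = 3/8 ∧ 7/8 = 3/8
(χ ⊃ ψ) ∧ (χ ∧ (φ ≡ χ)) = 1 ∧ 3/8 = 3/8
¬ψ ∧ ((χ ⊃ ψ) ∧ (χ ∧ (φ ≡ χ))) = 1/8 ∧ 3/8 = 1/8
χ ≡ φ = 3/8 ≡ 1/4 = 7/8
¬(χ ≡ φ) = ¬7/8 = 1/8
χ ⊃ χ = 3/8 ⊃ 3/8 = 1
φ ≡ (χ ⊃ χ) = 1/4 ≡ 1 = 1/4
¬(χ ≡ φ) ≡ (φ ≡ (χ ⊃ χ)) = 1/8 ≡ 1/4 = 7/8
(¬ψ ∧ ((χ ⊃ ψ) ∧ (χ ∧ (φ ≡ χ)))) ⊃ (¬(χ ≡ φ) ≡ (φ ≡ (χ ⊃ χ))) = 1/8 ⊃ 7/8 = 1
((¬((ψ ≡ φ) ≡ (ψ ⊃ ψ)) ⊃ ¬¬(ψ ≡ χ)) ⊃ (((χ ≡ χ) ⊃ ((φ ≡ χ) ≡ (φ ⊃ χ))) ≡ ((ψ ⊃ ¬χ) ⊃ ¬ψ))) ≡ ((¬ψ ∧ ((χ ⊃ ψ) ∧ (χ ∧ (φ ≡ χ)))) ⊃ (¬(χ ≡ φ) ≡ (φ ≡ (χ ⊃ χ)))) = 5/8 ≡ 1 = 5/8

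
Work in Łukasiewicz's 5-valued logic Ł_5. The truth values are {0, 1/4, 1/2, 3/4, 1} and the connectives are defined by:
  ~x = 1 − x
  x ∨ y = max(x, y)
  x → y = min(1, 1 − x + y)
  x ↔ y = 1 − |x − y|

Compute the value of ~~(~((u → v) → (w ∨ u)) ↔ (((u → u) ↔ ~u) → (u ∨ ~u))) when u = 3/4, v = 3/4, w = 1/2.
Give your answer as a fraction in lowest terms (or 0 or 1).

u → v = 3/4 → 3/4 = 1
w ∨ u = 1/2 ∨ 3/4 = 3/4
(u → v) → (w ∨ u) = 1 → 3/4 = 3/4
~((u → v) → (w ∨ u)) = ~3/4 = 1/4
u → u = 3/4 → 3/4 = 1
~u = ~3/4 = 1/4
(u → u) ↔ ~u = 1 ↔ 1/4 = 1/4
~u = ~3/4 = 1/4
u ∨ ~u = 3/4 ∨ 1/4 = 3/4
((u → u) ↔ ~u) → (u ∨ ~u) = 1/4 → 3/4 = 1
~((u → v) → (w ∨ u)) ↔ (((u → u) ↔ ~u) → (u ∨ ~u)) = 1/4 ↔ 1 = 1/4
~(~((u → v) → (w ∨ u)) ↔ (((u → u) ↔ ~u) → (u ∨ ~u))) = ~1/4 = 3/4
~~(~((u → v) → (w ∨ u)) ↔ (((u → u) ↔ ~u) → (u ∨ ~u))) = ~3/4 = 1/4

1/4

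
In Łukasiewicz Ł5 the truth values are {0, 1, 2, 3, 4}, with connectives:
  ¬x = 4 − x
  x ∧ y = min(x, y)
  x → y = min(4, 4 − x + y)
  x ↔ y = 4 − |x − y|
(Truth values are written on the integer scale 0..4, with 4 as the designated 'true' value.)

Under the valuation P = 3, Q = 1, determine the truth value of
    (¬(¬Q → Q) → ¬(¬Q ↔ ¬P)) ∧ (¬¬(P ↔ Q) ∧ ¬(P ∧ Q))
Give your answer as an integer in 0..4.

2

¬Q = ¬1 = 3
¬Q → Q = 3 → 1 = 2
¬(¬Q → Q) = ¬2 = 2
¬Q = ¬1 = 3
¬P = ¬3 = 1
¬Q ↔ ¬P = 3 ↔ 1 = 2
¬(¬Q ↔ ¬P) = ¬2 = 2
¬(¬Q → Q) → ¬(¬Q ↔ ¬P) = 2 → 2 = 4
P ↔ Q = 3 ↔ 1 = 2
¬(P ↔ Q) = ¬2 = 2
¬¬(P ↔ Q) = ¬2 = 2
P ∧ Q = 3 ∧ 1 = 1
¬(P ∧ Q) = ¬1 = 3
¬¬(P ↔ Q) ∧ ¬(P ∧ Q) = 2 ∧ 3 = 2
(¬(¬Q → Q) → ¬(¬Q ↔ ¬P)) ∧ (¬¬(P ↔ Q) ∧ ¬(P ∧ Q)) = 4 ∧ 2 = 2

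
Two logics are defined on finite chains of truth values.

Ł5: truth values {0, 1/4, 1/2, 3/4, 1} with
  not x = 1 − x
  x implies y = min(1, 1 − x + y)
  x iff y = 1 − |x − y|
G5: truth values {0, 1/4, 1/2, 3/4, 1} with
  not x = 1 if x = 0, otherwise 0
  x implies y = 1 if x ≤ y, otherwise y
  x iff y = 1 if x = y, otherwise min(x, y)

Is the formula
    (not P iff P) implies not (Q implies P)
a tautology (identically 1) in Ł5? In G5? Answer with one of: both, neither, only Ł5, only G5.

only G5

In Ł5: at P = 1/4, Q = 0 the value is 1/2 — not a tautology.
In G5: every assignment gives 1 — tautology.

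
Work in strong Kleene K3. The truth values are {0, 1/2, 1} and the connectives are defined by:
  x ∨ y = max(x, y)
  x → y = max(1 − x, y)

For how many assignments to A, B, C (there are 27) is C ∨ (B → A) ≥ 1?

value 1: 19 assignments (counts)
value 1/2: 7 assignments
value 0: 1 assignment
So 19 of the 27 assignments meet the threshold.

19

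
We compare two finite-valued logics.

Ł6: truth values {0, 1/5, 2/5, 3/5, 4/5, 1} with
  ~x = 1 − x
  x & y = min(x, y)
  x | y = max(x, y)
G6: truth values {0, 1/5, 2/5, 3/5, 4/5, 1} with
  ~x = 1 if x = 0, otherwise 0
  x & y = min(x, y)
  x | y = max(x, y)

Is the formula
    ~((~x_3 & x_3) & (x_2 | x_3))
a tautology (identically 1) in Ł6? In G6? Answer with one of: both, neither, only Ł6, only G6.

only G6

In Ł6: at x_2 = 0, x_3 = 1/5 the value is 4/5 — not a tautology.
In G6: every assignment gives 1 — tautology.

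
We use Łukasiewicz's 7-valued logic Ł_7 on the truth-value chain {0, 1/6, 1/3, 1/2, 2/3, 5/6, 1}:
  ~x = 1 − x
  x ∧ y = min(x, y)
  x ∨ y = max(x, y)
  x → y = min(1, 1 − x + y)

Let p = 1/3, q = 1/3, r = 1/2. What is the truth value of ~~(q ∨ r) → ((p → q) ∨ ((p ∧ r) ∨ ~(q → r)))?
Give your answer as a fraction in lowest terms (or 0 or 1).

1

q ∨ r = 1/3 ∨ 1/2 = 1/2
~(q ∨ r) = ~1/2 = 1/2
~~(q ∨ r) = ~1/2 = 1/2
p → q = 1/3 → 1/3 = 1
p ∧ r = 1/3 ∧ 1/2 = 1/3
q → r = 1/3 → 1/2 = 1
~(q → r) = ~1 = 0
(p ∧ r) ∨ ~(q → r) = 1/3 ∨ 0 = 1/3
(p → q) ∨ ((p ∧ r) ∨ ~(q → r)) = 1 ∨ 1/3 = 1
~~(q ∨ r) → ((p → q) ∨ ((p ∧ r) ∨ ~(q → r))) = 1/2 → 1 = 1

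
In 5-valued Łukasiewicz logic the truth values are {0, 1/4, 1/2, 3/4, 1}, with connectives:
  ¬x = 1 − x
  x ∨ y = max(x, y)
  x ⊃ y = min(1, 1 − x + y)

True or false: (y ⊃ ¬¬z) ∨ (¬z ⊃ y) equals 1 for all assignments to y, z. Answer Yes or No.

No

Counterexample: take y = 1/4, z = 0.
¬z = ¬0 = 1
¬¬z = ¬1 = 0
y ⊃ ¬¬z = 1/4 ⊃ 0 = 3/4
¬z = ¬0 = 1
¬z ⊃ y = 1 ⊃ 1/4 = 1/4
(y ⊃ ¬¬z) ∨ (¬z ⊃ y) = 3/4 ∨ 1/4 = 3/4
This gives 3/4 ≠ 1.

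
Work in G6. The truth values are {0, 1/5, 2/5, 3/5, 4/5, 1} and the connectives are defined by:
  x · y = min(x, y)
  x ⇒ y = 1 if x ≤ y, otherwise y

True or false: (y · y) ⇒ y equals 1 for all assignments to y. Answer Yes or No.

y = 0 ↦ 1
y = 1/5 ↦ 1
y = 2/5 ↦ 1
y = 3/5 ↦ 1
y = 4/5 ↦ 1
y = 1 ↦ 1
Every assignment gives a value ≥ 1.

Yes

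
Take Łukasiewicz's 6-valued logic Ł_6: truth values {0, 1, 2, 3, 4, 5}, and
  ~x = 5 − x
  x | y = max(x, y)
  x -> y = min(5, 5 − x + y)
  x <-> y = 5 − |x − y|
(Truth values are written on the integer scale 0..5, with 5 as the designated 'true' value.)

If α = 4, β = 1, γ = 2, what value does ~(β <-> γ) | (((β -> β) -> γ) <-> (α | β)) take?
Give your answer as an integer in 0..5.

β <-> γ = 1 <-> 2 = 4
~(β <-> γ) = ~4 = 1
β -> β = 1 -> 1 = 5
(β -> β) -> γ = 5 -> 2 = 2
α | β = 4 | 1 = 4
((β -> β) -> γ) <-> (α | β) = 2 <-> 4 = 3
~(β <-> γ) | (((β -> β) -> γ) <-> (α | β)) = 1 | 3 = 3

3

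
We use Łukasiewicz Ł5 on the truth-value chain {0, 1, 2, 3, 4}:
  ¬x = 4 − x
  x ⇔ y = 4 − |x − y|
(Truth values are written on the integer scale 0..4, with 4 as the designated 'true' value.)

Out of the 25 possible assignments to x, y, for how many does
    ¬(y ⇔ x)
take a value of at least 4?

2

value 4: 2 assignments (counts)
value 3: 4 assignments
value 2: 6 assignments
value 1: 8 assignments
value 0: 5 assignments
So 2 of the 25 assignments meet the threshold.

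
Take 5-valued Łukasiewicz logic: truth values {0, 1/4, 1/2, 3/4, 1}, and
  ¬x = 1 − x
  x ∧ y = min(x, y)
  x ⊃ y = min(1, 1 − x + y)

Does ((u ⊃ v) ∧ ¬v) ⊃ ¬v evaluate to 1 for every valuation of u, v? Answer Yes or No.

Yes

At u = 1/2, v = 0, for instance:
u ⊃ v = 1/2 ⊃ 0 = 1/2
¬v = ¬0 = 1
(u ⊃ v) ∧ ¬v = 1/2 ∧ 1 = 1/2
((u ⊃ v) ∧ ¬v) ⊃ ¬v = 1/2 ⊃ 1 = 1
and checking the remaining 24 assignments likewise gives ≥ 1 in every case.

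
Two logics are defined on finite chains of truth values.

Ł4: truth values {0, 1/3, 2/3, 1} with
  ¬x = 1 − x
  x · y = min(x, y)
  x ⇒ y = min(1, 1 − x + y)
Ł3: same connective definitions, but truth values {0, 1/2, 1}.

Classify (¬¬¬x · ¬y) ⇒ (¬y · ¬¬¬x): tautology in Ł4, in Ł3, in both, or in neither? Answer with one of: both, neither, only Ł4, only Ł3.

both

In Ł4: every assignment gives 1 — tautology.
In Ł3: every assignment gives 1 — tautology.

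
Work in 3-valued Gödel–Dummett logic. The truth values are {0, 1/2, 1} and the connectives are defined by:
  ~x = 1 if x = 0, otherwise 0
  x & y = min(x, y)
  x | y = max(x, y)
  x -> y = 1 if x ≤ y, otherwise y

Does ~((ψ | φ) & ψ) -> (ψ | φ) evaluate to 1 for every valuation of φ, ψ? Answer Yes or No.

No

Counterexample: take φ = 0, ψ = 0.
ψ | φ = 0 | 0 = 0
(ψ | φ) & ψ = 0 & 0 = 0
~((ψ | φ) & ψ) = ~0 = 1
~((ψ | φ) & ψ) -> (ψ | φ) = 1 -> 0 = 0
This gives 0 ≠ 1.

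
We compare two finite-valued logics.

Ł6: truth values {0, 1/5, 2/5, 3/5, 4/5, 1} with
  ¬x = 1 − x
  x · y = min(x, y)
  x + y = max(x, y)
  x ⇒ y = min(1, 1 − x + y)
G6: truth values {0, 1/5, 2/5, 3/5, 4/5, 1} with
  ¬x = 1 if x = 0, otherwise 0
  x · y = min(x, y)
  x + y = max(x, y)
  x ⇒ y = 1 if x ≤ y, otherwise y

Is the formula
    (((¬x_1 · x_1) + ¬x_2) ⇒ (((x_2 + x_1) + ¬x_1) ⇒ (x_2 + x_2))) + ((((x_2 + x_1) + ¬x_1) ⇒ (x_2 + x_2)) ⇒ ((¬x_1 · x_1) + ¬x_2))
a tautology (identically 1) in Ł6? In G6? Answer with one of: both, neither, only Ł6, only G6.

In Ł6: every assignment gives 1 — tautology.
In G6: every assignment gives 1 — tautology.

both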